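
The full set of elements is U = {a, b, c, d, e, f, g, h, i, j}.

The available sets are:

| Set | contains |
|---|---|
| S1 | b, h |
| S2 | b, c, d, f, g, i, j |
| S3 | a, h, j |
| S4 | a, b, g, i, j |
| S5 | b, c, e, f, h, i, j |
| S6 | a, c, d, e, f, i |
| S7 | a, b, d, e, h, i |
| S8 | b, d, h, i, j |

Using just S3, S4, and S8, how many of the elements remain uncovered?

Union of S3, S4, S8 = {a, b, d, g, h, i, j}.
Not covered: c, e, f — 3 elements.

3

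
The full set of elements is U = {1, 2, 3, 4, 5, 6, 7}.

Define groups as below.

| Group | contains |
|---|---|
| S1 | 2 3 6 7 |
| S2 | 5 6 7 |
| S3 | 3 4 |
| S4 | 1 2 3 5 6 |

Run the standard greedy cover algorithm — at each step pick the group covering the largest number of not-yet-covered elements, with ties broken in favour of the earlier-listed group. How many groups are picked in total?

Greedy: pick S4 (covers 5 new) → pick S1 (covers 1 new) → pick S3 (covers 1 new). Total picks: 3.

3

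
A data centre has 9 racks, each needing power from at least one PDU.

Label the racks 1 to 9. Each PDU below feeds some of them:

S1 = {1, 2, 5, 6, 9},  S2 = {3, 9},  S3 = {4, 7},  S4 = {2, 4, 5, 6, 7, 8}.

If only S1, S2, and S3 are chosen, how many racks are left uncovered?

1

Union of S1, S2, S3 = {1, 2, 3, 4, 5, 6, 7, 9}.
Not covered: 8 — 1 rack.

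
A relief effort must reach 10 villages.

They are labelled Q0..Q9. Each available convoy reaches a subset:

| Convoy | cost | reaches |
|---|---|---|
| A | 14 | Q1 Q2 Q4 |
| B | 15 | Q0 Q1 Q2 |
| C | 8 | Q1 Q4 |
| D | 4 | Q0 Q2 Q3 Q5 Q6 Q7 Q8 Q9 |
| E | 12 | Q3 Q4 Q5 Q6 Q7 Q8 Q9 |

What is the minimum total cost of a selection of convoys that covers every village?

C, D together cover every village (C ∪ D = {Q0, Q1, Q2, Q3, Q4, Q5, Q6, Q7, Q8, Q9}); total cost 8 + 4 = 12.
No covering selection has total cost below 12.

12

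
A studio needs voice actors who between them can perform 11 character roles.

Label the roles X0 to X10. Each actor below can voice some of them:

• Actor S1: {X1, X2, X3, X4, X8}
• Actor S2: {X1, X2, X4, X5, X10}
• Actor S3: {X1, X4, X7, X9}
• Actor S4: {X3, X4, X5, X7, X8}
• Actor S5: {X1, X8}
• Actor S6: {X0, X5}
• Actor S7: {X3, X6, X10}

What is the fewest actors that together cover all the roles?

4

Take {S1, S3, S6, S7}. Their union is {X0, X1, X2, X3, X4, X5, X6, X7, X8, X9, X10}, which is all 11 roles.
Only S3 contains X9, so S3 is forced; the remaining 7 roles need at least 3 more actors (each remaining actor adds at most 3) — so at least 4 actors are needed, and 4 is optimal.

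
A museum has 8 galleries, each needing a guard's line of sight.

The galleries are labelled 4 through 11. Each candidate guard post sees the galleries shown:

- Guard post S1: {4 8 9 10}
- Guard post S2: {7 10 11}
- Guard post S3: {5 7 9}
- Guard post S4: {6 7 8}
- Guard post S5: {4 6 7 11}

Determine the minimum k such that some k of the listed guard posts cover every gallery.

S1 and S3 and S5 together: S1 ∪ S3 ∪ S5 = {4, 5, 6, 7, 8, 9, 10, 11} — every gallery is covered.
Only S3 contains 5, so S3 is forced; the remaining 5 galleries need at least 2 more guard posts (each remaining guard post adds at most 3) — so at least 3 guard posts are needed, and 3 is optimal.

3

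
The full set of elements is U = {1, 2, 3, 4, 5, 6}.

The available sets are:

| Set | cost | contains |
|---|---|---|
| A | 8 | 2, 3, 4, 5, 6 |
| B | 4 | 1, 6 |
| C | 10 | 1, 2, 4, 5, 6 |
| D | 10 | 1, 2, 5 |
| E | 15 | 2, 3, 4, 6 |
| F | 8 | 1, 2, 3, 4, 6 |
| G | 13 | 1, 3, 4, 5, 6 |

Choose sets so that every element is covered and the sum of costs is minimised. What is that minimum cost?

12

A, B together cover every element (A ∪ B = {1, 2, 3, 4, 5, 6}); total cost 8 + 4 = 12.
No covering selection has total cost below 12.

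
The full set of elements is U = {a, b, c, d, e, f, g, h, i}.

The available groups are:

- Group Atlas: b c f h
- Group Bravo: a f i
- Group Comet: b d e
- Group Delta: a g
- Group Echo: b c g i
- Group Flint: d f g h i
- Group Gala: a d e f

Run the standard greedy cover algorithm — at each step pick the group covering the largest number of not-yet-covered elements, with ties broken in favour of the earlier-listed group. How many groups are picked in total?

Greedy: pick Flint (covers 5 new) → pick Atlas (covers 2 new) → pick Gala (covers 2 new). Total picks: 3.

3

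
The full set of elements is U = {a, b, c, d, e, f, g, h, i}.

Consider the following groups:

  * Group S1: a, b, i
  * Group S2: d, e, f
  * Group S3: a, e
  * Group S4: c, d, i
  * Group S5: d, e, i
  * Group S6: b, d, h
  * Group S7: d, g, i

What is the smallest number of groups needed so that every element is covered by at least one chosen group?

S1 and S2 and S4 and S6 and S7 together: S1 ∪ S2 ∪ S4 ∪ S6 ∪ S7 = {a, b, c, d, e, f, g, h, i} — every element is covered.
No 4 of the 7 groups cover everything (all 35 combinations miss at least one element), so 5 is optimal.

5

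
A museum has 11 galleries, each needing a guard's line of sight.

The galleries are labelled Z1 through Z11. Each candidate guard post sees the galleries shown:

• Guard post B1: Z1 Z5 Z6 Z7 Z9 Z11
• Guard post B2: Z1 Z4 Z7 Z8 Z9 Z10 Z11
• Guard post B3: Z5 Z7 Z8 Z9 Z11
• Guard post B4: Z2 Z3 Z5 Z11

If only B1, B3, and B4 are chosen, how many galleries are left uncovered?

2

Union of B1, B3, B4 = {Z1, Z2, Z3, Z5, Z6, Z7, Z8, Z9, Z11}.
Not covered: Z4, Z10 — 2 galleries.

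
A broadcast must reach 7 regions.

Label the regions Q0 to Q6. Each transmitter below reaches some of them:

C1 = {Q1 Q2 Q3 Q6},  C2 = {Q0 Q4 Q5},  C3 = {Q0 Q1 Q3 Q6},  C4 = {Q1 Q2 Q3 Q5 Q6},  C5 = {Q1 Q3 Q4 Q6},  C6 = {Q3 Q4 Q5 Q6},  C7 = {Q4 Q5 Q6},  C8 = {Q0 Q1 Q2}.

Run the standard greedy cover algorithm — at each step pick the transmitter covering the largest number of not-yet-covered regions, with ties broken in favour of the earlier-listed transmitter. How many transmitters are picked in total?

Greedy: pick C4 (covers 5 new) → pick C2 (covers 2 new). Total picks: 2.

2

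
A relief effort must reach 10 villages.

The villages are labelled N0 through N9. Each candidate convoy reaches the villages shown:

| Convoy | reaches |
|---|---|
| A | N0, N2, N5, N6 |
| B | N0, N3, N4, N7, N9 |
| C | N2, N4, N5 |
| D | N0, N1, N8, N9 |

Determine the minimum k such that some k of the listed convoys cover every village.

A and B and D together: A ∪ B ∪ D = {N0, N1, N2, N3, N4, N5, N6, N7, N8, N9} — every village is covered.
Only D contains N1, so D is forced; the remaining 6 villages need at least 2 more convoys (each remaining convoy adds at most 3) — so at least 3 convoys are needed, and 3 is optimal.

3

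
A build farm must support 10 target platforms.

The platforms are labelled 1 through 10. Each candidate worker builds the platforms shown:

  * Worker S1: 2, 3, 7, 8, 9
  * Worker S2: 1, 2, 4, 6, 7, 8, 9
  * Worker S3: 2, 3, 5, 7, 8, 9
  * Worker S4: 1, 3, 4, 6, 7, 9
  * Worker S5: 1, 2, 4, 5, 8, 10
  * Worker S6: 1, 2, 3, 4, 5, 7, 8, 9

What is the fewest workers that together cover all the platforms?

Take {S4, S5}. Their union is {1, 2, 3, 4, 5, 6, 7, 8, 9, 10}, which is all 10 platforms.
No single worker has all 10 platforms (the largest, S6, has 8), so 2 is optimal.

2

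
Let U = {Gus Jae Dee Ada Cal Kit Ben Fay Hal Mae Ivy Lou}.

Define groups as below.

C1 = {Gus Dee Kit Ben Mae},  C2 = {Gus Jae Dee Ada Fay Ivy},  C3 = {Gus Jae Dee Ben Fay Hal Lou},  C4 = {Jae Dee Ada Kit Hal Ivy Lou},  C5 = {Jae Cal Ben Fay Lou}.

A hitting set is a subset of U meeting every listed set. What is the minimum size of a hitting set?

2

Take H = {Jae, Mae}. Each listed group contains at least one of these, so H is a hitting set of size 2.
No single element lies in every group, so at least 2 are needed and 2 is optimal.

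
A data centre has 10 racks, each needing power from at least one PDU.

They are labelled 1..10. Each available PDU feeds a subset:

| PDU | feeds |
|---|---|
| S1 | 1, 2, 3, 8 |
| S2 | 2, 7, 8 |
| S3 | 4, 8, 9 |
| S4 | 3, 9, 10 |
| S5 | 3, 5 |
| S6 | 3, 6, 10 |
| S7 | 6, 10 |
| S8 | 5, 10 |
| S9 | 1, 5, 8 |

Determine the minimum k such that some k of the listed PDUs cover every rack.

S2 and S3 and S6 and S9 together: S2 ∪ S3 ∪ S6 ∪ S9 = {1, 2, 3, 4, 5, 6, 7, 8, 9, 10} — every rack is covered.
Only S3 contains 4, so S3 is forced; the remaining 7 racks need at least 3 more PDUs (each remaining PDU adds at most 3) — so at least 4 PDUs are needed, and 4 is optimal.

4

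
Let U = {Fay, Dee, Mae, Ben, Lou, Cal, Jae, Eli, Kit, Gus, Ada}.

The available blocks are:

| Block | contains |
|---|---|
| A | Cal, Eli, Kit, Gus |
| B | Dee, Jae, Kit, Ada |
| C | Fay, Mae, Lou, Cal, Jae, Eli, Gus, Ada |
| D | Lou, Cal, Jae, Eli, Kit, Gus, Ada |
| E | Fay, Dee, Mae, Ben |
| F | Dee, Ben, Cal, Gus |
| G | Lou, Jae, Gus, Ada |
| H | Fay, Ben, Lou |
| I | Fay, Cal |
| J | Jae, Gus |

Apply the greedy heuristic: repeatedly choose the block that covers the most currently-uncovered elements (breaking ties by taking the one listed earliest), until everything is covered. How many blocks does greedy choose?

3

Greedy: pick C (covers 8 new) → pick B (covers 2 new) → pick E (covers 1 new). Total picks: 3.
(The true minimum cover uses only 2 blocks, so greedy is not optimal here.)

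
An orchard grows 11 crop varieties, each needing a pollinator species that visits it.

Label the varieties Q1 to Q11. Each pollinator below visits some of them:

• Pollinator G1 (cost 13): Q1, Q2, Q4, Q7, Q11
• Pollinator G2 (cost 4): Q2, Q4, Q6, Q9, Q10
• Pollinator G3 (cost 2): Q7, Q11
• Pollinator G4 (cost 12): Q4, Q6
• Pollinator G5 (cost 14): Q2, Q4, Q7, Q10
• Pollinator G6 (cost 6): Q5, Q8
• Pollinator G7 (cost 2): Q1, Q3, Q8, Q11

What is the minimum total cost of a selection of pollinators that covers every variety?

G2, G3, G6, G7 together cover every variety (G2 ∪ G3 ∪ G6 ∪ G7 = {Q1, Q2, Q3, Q4, Q5, Q6, Q7, Q8, Q9, Q10, Q11}); total cost 4 + 2 + 6 + 2 = 14.
No covering selection has total cost below 14.

14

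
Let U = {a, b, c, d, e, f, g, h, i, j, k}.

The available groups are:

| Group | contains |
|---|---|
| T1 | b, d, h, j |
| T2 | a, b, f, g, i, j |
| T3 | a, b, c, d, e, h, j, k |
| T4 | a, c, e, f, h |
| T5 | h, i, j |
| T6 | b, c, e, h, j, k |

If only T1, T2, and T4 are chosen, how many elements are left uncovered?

Union of T1, T2, T4 = {a, b, c, d, e, f, g, h, i, j}.
Not covered: k — 1 element.

1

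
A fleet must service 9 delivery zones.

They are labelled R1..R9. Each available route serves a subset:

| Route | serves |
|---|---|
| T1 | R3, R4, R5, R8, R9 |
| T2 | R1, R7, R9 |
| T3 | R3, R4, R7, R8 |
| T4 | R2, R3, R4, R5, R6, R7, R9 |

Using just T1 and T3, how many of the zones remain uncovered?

Union of T1, T3 = {R3, R4, R5, R7, R8, R9}.
Not covered: R1, R2, R6 — 3 zones.

3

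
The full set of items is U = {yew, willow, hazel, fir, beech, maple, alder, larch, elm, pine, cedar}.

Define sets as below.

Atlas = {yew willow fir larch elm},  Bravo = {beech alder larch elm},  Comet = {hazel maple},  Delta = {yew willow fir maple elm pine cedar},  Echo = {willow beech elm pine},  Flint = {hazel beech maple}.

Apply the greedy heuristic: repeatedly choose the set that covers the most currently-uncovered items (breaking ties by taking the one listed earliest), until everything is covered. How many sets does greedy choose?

3

Greedy: pick Delta (covers 7 new) → pick Bravo (covers 3 new) → pick Comet (covers 1 new). Total picks: 3.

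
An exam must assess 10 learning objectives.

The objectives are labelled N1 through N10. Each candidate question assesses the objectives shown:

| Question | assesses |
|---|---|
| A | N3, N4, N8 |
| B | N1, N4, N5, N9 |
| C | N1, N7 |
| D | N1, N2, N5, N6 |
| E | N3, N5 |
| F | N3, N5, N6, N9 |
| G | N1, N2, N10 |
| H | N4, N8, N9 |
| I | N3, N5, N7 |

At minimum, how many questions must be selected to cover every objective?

4

Take {D, G, H, I}. Their union is {N1, N2, N3, N4, N5, N6, N7, N8, N9, N10}, which is all 10 objectives.
No 3 of the 9 questions cover everything (all 84 combinations miss at least one objective), so 4 is optimal.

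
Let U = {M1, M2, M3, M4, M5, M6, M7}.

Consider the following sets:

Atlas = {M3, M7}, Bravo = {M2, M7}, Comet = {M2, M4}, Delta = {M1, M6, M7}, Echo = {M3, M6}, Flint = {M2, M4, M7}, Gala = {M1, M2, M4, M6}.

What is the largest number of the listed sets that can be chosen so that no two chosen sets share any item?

2

Comet, Echo are pairwise disjoint (Comet={M2,M4}; Echo={M3,M6}).
Every remaining set overlaps one of these, and no 3 of the listed sets are pairwise disjoint, so 2 is the maximum.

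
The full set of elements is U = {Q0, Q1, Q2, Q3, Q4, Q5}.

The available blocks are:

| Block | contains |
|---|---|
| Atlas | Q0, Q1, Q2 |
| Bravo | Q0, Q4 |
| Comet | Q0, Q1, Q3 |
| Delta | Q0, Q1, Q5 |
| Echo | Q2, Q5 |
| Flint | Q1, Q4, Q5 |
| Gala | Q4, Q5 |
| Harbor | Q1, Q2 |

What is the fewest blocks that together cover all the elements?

3

Atlas, Comet, and Flint cover everything between them: the union {Q0, Q1, Q2, Q3, Q4, Q5} is all of U.
Only Comet contains Q3, so Comet is forced; the remaining 3 elements need at least 2 more blocks (each remaining block adds at most 2) — so at least 3 blocks are needed, and 3 is optimal.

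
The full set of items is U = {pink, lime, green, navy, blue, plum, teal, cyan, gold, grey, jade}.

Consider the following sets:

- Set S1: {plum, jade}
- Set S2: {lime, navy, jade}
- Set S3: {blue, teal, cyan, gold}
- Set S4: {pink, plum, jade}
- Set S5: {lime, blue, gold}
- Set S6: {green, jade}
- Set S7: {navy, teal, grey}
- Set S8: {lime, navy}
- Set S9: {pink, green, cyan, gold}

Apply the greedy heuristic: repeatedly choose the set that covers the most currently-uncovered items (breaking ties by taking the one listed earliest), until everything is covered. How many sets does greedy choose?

Greedy: pick S3 (covers 4 new) → pick S2 (covers 3 new) → pick S4 (covers 2 new) → pick S6 (covers 1 new) → pick S7 (covers 1 new). Total picks: 5.
(The true minimum cover uses only 4 sets, so greedy is not optimal here.)

5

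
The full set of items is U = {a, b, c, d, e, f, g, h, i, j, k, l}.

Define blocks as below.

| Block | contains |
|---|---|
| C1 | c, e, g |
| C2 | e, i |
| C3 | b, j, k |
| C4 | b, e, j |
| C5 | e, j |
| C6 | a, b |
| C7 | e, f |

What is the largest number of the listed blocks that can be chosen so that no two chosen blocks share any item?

C1, C3 are pairwise disjoint (C1={c,e,g}; C3={b,j,k}).
Every remaining block overlaps one of these, and no 3 of the listed blocks are pairwise disjoint, so 2 is the maximum.

2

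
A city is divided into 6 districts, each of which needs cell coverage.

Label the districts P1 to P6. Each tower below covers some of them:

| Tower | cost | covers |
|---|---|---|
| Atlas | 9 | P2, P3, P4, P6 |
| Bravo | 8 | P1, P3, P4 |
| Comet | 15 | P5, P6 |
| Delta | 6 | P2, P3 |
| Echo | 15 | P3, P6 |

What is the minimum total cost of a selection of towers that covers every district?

Bravo, Comet, Delta together cover every district (Bravo ∪ Comet ∪ Delta = {P1, P2, P3, P4, P5, P6}); total cost 8 + 15 + 6 = 29.
The greedy pick Atlas, Bravo, Comet costs 32; no covering selection beats 29.

29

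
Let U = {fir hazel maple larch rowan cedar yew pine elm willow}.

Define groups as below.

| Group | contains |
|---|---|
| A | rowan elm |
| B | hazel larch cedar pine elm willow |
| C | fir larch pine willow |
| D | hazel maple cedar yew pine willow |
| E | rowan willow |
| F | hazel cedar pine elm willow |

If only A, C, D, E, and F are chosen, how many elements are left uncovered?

Union of A, C, D, E, F = {fir, hazel, maple, larch, rowan, cedar, yew, pine, elm, willow} — that's every element, so 0 are uncovered.

0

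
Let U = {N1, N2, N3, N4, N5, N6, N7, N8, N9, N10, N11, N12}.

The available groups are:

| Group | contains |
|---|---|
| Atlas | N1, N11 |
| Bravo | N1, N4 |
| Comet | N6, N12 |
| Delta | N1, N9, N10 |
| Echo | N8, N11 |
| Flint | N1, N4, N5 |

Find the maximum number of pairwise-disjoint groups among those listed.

Bravo, Comet, Echo are pairwise disjoint (Bravo={N1,N4}; Comet={N6,N12}; Echo={N8,N11}).
Every remaining group overlaps one of these, and no 4 of the listed groups are pairwise disjoint, so 3 is the maximum.

3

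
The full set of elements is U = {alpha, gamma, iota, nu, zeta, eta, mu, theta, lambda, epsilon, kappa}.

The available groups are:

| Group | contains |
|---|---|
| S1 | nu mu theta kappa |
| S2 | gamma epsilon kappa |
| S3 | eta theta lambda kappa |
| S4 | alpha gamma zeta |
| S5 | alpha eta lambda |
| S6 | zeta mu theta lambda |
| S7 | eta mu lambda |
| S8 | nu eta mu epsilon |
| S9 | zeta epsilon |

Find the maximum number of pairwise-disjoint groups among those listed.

S1, S5, S9 are pairwise disjoint (S1={nu,mu,theta,kappa}; S5={alpha,eta,lambda}; S9={zeta,epsilon}).
Every remaining group overlaps one of these, and no 4 of the listed groups are pairwise disjoint, so 3 is the maximum.

3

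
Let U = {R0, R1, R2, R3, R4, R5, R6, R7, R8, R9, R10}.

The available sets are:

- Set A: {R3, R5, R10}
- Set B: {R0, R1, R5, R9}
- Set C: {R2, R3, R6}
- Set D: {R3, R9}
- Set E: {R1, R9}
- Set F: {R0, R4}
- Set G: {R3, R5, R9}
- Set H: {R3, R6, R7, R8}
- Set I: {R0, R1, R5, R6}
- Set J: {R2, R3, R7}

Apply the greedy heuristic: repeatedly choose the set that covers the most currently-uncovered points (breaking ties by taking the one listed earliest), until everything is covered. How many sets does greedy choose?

5

Greedy: pick B (covers 4 new) → pick H (covers 4 new) → pick A (covers 1 new) → pick C (covers 1 new) → pick F (covers 1 new). Total picks: 5.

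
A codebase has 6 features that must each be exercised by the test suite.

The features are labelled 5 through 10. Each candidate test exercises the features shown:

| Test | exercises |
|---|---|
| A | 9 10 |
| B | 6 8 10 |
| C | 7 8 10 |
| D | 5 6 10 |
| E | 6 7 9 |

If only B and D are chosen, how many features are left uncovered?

2

Union of B, D = {5, 6, 8, 10}.
Not covered: 7, 9 — 2 features.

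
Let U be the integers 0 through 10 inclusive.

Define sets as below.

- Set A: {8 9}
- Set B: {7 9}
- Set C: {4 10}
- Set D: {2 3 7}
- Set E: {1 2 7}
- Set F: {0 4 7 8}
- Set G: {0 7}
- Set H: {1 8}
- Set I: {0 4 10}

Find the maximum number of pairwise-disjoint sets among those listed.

3

A, C, E are pairwise disjoint (A={8,9}; C={4,10}; E={1,2,7}).
Every remaining set overlaps one of these, and no 4 of the listed sets are pairwise disjoint, so 3 is the maximum.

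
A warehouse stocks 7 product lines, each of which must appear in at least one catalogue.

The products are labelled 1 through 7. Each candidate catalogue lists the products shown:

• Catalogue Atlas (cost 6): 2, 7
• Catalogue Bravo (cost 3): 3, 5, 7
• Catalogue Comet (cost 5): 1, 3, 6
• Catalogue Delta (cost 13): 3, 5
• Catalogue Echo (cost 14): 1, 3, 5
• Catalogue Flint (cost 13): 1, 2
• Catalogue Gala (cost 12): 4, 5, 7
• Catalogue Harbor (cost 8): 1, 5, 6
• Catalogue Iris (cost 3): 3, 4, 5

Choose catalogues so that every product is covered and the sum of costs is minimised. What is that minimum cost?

Atlas, Comet, Iris together cover every product (Atlas ∪ Comet ∪ Iris = {1, 2, 3, 4, 5, 6, 7}); total cost 6 + 5 + 3 = 14.
The greedy pick Bravo, Comet, Iris, Atlas costs 17; no covering selection beats 14.

14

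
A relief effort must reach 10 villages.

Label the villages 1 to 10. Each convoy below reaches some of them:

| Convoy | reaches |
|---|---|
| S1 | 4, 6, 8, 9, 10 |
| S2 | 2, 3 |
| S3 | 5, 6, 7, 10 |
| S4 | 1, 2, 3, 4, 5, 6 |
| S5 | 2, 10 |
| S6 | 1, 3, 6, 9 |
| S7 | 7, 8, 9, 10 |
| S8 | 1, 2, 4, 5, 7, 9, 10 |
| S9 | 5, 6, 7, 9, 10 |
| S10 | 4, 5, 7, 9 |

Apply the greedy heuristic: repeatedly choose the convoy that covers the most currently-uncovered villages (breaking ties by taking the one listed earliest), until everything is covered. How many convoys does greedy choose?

Greedy: pick S8 (covers 7 new) → pick S1 (covers 2 new) → pick S2 (covers 1 new). Total picks: 3.
(The true minimum cover uses only 2 convoys, so greedy is not optimal here.)

3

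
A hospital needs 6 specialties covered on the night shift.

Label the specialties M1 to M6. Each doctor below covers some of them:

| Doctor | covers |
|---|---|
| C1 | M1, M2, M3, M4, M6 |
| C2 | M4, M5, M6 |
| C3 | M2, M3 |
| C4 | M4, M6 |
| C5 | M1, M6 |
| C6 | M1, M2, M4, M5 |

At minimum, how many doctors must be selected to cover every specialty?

2

C1 and C2 together: C1 ∪ C2 = {M1, M2, M3, M4, M5, M6} — every specialty is covered.
No single doctor has all 6 specialties (the largest, C1, has 5), so 2 is optimal.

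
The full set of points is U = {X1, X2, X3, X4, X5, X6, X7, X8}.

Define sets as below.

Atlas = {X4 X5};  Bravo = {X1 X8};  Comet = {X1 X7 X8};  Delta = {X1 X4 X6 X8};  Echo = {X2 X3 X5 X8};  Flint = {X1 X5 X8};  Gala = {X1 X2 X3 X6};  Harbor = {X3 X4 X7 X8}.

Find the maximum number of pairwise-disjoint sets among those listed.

Atlas, Bravo are pairwise disjoint (Atlas={X4,X5}; Bravo={X1,X8}).
Every remaining set overlaps one of these, and no 3 of the listed sets are pairwise disjoint, so 2 is the maximum.

2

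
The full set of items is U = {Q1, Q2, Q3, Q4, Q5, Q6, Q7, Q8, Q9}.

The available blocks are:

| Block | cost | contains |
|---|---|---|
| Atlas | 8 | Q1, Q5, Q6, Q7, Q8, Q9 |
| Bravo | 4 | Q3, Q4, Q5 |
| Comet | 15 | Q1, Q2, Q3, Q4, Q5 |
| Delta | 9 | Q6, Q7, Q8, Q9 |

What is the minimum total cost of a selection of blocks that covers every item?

23

Atlas, Comet together cover every item (Atlas ∪ Comet = {Q1, Q2, Q3, Q4, Q5, Q6, Q7, Q8, Q9}); total cost 8 + 15 = 23.
The greedy pick Atlas, Bravo, Comet costs 27; no covering selection beats 23.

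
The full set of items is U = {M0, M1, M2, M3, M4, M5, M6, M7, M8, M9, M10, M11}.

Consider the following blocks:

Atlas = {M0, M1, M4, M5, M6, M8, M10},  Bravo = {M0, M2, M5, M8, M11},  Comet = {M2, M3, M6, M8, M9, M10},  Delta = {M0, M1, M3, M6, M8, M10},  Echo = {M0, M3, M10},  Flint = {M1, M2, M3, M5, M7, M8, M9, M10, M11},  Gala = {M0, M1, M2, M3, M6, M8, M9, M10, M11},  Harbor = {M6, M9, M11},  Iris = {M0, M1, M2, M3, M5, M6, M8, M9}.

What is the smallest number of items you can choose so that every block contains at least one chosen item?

The 2 items {M0, M9} hit every block.
The blocks Echo, Harbor are pairwise disjoint, so any hitting set needs a separate item for each — at least 2. Hence 2 is optimal.

2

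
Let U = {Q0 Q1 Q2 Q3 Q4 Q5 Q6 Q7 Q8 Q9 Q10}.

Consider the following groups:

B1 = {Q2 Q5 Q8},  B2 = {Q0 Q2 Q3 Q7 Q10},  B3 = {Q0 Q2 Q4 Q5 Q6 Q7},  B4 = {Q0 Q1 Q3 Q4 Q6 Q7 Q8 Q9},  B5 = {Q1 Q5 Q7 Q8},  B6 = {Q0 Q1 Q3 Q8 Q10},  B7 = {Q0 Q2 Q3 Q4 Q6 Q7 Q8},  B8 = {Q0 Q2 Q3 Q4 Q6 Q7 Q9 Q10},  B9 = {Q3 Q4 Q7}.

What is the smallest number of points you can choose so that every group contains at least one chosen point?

2

Take H = {Q7, Q8}. Each listed group contains at least one of these, so H is a hitting set of size 2.
The groups B1, B9 are pairwise disjoint, so any hitting set needs a separate point for each — at least 2. Hence 2 is optimal.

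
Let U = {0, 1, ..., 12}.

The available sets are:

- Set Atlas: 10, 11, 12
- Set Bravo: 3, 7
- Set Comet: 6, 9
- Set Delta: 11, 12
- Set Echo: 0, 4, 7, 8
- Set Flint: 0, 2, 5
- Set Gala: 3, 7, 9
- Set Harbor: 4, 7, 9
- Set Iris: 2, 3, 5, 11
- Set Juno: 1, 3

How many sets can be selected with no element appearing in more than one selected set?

4

Comet, Delta, Flint, Juno are pairwise disjoint (Comet={6,9}; Delta={11,12}; Flint={0,2,5}; Juno={1,3}).
Every remaining set overlaps one of these, and no 5 of the listed sets are pairwise disjoint, so 4 is the maximum.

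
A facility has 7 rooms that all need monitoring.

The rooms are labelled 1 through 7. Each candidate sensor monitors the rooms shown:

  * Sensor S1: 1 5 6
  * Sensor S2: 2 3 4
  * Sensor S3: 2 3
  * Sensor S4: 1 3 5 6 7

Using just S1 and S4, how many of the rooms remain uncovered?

Union of S1, S4 = {1, 3, 5, 6, 7}.
Not covered: 2, 4 — 2 rooms.

2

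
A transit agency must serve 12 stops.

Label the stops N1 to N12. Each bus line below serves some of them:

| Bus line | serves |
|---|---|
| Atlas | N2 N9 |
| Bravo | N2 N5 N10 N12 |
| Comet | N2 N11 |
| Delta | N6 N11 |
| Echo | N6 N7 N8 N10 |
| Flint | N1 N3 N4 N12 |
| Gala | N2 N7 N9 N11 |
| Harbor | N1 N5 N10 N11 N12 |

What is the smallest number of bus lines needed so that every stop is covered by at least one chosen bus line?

Take {Echo, Flint, Gala, Harbor}. Their union is {N1, N2, N3, N4, N5, N6, N7, N8, N9, N10, N11, N12}, which is all 12 stops.
No 3 of the 8 bus lines cover everything (all 56 combinations miss at least one stop), so 4 is optimal.

4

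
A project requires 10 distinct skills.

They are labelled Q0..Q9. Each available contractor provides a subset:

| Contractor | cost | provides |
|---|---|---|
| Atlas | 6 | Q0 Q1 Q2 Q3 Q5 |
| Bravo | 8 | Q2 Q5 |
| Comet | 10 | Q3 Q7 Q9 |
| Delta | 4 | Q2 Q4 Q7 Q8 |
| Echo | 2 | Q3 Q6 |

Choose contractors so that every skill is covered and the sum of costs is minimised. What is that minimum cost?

Atlas, Comet, Delta, Echo together cover every skill (Atlas ∪ Comet ∪ Delta ∪ Echo = {Q0, Q1, Q2, Q3, Q4, Q5, Q6, Q7, Q8, Q9}); total cost 6 + 10 + 4 + 2 = 22.
No covering selection has total cost below 22.

22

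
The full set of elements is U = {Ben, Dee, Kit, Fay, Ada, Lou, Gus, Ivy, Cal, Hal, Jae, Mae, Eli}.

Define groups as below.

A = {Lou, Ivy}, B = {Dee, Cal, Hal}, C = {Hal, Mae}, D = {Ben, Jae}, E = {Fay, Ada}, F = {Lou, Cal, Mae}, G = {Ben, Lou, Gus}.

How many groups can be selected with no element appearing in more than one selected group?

4

A, B, D, E are pairwise disjoint (A={Lou,Ivy}; B={Dee,Cal,Hal}; D={Ben,Jae}; E={Fay,Ada}).
Every remaining group overlaps one of these, and no 5 of the listed groups are pairwise disjoint, so 4 is the maximum.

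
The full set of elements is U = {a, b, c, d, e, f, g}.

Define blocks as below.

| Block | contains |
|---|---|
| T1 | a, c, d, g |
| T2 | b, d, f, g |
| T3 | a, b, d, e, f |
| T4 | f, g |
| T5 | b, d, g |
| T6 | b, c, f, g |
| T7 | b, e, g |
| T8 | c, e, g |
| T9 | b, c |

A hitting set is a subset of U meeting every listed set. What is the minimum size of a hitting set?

2

The 2 elements {b, g} hit every block.
The blocks T4, T9 are pairwise disjoint, so any hitting set needs a separate element for each — at least 2. Hence 2 is optimal.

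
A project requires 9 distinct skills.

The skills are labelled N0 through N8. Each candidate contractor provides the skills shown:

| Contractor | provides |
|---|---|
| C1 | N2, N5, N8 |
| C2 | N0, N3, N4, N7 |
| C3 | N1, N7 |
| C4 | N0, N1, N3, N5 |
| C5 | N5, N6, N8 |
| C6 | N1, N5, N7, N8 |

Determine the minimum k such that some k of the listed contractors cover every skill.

Take {C1, C2, C3, C5}. Their union is {N0, N1, N2, N3, N4, N5, N6, N7, N8}, which is all 9 skills.
No 3 of the 6 contractors cover everything (all 20 combinations miss at least one skill), so 4 is optimal.

4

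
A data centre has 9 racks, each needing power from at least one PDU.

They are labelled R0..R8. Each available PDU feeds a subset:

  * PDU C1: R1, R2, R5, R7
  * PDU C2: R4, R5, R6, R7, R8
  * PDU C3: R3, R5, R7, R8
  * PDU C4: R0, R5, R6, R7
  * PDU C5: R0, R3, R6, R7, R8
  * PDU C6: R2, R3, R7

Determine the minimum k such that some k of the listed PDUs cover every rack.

Take {C1, C2, C5}. Their union is {R0, R1, R2, R3, R4, R5, R6, R7, R8}, which is all 9 racks.
Only C1 contains R1, so C1 is forced; the remaining 5 racks need at least 2 more PDUs (each remaining PDU adds at most 4) — so at least 3 PDUs are needed, and 3 is optimal.

3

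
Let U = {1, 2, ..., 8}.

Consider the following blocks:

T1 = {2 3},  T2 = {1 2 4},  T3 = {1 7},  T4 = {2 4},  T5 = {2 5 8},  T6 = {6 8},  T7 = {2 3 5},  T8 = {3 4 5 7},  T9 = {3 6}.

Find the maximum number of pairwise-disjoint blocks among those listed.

3

T3, T4, T6 are pairwise disjoint (T3={1,7}; T4={2,4}; T6={6,8}).
Every remaining block overlaps one of these, and no 4 of the listed blocks are pairwise disjoint, so 3 is the maximum.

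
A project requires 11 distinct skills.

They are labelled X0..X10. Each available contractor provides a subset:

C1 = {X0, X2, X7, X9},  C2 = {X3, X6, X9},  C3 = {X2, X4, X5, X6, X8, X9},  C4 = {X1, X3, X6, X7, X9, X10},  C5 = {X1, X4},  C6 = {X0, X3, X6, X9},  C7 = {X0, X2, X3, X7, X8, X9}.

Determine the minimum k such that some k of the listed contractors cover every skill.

3

Take {C3, C4, C6}. Their union is {X0, X1, X2, X3, X4, X5, X6, X7, X8, X9, X10}, which is all 11 skills.
Only C3 contains X5, so C3 is forced; the remaining 5 skills need at least 2 more contractors (each remaining contractor adds at most 4) — so at least 3 contractors are needed, and 3 is optimal.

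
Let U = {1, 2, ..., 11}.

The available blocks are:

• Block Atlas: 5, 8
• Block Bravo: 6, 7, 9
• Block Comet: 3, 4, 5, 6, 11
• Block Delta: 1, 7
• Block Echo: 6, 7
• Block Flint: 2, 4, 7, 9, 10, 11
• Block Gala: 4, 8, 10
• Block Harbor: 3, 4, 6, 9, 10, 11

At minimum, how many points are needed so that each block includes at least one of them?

3

The 3 points {7, 8, 11} hit every block.
The blocks Atlas, Delta, Harbor are pairwise disjoint, so any hitting set needs a separate point for each — at least 3. Hence 3 is optimal.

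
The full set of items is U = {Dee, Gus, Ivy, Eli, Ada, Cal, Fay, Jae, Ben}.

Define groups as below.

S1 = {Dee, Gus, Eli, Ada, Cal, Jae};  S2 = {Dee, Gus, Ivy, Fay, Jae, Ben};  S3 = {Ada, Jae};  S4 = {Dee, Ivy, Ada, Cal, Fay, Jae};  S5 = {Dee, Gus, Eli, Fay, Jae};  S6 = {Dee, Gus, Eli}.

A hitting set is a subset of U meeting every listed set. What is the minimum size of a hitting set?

2

H = {Gus, Jae} meets every group (each contains at least one member of H), and |H| = 2.
The groups S3, S6 are pairwise disjoint, so any hitting set needs a separate item for each — at least 2. Hence 2 is optimal.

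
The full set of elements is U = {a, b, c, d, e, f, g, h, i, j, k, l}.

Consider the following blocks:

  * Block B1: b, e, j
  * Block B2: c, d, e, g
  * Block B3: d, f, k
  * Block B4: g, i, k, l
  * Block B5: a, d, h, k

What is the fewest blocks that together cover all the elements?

Take {B1, B2, B3, B4, B5}. Their union is {a, b, c, d, e, f, g, h, i, j, k, l}, which is all 12 elements.
No 4 of the 5 blocks cover everything (all 5 combinations miss at least one element), so 5 is optimal.

5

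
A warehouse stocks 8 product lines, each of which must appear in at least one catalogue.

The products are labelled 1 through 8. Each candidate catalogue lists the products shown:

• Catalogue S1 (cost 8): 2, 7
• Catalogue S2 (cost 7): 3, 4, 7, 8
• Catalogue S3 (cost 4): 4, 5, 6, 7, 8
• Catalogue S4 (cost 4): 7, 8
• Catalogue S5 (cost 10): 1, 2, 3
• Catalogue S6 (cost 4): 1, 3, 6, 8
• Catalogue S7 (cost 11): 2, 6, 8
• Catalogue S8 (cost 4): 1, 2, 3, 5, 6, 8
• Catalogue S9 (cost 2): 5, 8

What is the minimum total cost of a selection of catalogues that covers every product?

S3, S8 together cover every product (S3 ∪ S8 = {1, 2, 3, 4, 5, 6, 7, 8}); total cost 4 + 4 = 8.
No covering selection has total cost below 8.

8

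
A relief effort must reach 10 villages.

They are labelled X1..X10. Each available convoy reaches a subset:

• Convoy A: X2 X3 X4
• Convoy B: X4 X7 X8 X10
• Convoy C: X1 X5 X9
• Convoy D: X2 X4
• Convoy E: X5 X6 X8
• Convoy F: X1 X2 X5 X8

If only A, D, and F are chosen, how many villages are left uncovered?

Union of A, D, F = {X1, X2, X3, X4, X5, X8}.
Not covered: X6, X7, X9, X10 — 4 villages.

4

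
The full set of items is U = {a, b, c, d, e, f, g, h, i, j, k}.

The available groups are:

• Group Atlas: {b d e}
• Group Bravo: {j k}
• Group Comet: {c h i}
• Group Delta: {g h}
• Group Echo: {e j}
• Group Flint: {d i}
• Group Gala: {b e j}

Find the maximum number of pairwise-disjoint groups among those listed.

Atlas, Bravo, Delta are pairwise disjoint (Atlas={b,d,e}; Bravo={j,k}; Delta={g,h}).
Every remaining group overlaps one of these, and no 4 of the listed groups are pairwise disjoint, so 3 is the maximum.

3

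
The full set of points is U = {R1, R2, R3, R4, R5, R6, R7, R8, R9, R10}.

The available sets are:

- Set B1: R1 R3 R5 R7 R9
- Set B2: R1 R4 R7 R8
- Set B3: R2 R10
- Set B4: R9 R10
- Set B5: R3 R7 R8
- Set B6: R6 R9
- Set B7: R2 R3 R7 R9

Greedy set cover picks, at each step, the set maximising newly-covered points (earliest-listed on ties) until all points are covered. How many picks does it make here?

4

Greedy: pick B1 (covers 5 new) → pick B2 (covers 2 new) → pick B3 (covers 2 new) → pick B6 (covers 1 new). Total picks: 4.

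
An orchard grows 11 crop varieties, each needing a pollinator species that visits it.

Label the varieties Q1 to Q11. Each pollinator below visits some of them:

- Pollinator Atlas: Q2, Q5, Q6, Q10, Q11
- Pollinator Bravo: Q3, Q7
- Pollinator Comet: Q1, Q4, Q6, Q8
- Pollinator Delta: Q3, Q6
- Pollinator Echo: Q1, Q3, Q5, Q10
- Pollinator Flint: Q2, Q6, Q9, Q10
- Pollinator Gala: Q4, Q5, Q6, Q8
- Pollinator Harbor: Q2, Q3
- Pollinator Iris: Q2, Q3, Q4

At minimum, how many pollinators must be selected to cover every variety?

4

Atlas and Bravo and Comet and Flint together: Atlas ∪ Bravo ∪ Comet ∪ Flint = {Q1, Q2, Q3, Q4, Q5, Q6, Q7, Q8, Q9, Q10, Q11} — every variety is covered.
Only Flint contains Q9, so Flint is forced; the remaining 7 varieties need at least 3 more pollinators (each remaining pollinator adds at most 3) — so at least 4 pollinators are needed, and 4 is optimal.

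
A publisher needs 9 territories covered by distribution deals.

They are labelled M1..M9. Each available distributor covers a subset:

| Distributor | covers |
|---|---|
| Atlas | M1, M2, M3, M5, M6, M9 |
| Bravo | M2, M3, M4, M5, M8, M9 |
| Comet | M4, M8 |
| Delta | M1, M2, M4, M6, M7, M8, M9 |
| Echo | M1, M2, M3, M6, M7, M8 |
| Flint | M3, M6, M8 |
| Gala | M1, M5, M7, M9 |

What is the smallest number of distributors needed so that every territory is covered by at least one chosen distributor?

Take {Atlas, Delta}. Their union is {M1, M2, M3, M4, M5, M6, M7, M8, M9}, which is all 9 territories.
No single distributor has all 9 territories (the largest, Delta, has 7), so 2 is optimal.

2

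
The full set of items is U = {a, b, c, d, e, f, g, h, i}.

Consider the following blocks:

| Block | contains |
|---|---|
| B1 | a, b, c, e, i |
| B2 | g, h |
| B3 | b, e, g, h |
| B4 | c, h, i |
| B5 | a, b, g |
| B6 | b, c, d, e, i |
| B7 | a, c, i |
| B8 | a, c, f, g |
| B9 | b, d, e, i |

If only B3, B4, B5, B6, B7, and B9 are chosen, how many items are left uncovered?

1

Union of B3, B4, B5, B6, B7, B9 = {a, b, c, d, e, g, h, i}.
Not covered: f — 1 item.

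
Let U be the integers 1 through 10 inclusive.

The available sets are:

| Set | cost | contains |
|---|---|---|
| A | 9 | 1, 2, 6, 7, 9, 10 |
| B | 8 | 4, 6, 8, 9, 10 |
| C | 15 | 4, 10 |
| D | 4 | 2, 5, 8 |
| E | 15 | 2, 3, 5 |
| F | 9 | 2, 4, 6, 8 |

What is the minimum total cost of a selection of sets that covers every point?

32

A, B, E together cover every point (A ∪ B ∪ E = {1, 2, 3, 4, 5, 6, 7, 8, 9, 10}); total cost 9 + 8 + 15 = 32.
The greedy pick D, A, B, E costs 36; no covering selection beats 32.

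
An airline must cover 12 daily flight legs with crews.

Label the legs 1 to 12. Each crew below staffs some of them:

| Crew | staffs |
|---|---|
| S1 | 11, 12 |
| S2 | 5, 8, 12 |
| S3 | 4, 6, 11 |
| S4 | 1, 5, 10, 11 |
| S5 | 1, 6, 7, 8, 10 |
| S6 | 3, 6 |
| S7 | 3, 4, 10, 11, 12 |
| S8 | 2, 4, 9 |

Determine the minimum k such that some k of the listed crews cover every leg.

S4 and S5 and S7 and S8 together: S4 ∪ S5 ∪ S7 ∪ S8 = {1, 2, 3, 4, 5, 6, 7, 8, 9, 10, 11, 12} — every leg is covered.
No 3 of the 8 crews cover everything (all 56 combinations miss at least one leg), so 4 is optimal.

4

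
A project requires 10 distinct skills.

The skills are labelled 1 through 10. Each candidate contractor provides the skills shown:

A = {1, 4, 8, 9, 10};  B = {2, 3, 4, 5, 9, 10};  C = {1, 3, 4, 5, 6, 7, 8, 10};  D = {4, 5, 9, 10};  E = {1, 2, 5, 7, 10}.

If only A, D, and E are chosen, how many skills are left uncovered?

2

Union of A, D, E = {1, 2, 4, 5, 7, 8, 9, 10}.
Not covered: 3, 6 — 2 skills.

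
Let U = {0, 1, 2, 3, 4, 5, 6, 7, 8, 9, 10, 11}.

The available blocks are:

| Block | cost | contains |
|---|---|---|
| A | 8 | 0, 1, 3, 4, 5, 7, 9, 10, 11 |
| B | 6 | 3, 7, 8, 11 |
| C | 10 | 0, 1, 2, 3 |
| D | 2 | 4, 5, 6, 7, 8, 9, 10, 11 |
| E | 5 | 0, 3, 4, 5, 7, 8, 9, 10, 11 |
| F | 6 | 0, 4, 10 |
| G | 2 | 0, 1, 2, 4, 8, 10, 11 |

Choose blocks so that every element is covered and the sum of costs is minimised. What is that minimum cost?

9

D, E, G together cover every element (D ∪ E ∪ G = {0, 1, 2, 3, 4, 5, 6, 7, 8, 9, 10, 11}); total cost 2 + 5 + 2 = 9.
No covering selection has total cost below 9.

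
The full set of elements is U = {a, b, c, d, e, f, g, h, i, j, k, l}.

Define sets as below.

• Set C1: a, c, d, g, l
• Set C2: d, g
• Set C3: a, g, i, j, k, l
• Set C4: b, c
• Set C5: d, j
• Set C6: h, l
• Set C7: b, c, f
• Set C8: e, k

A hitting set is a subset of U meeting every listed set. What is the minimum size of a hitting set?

The 4 elements {b, d, e, l} hit every set.
The sets C2, C4, C6, C8 are pairwise disjoint, so any hitting set needs a separate element for each — at least 4. Hence 4 is optimal.

4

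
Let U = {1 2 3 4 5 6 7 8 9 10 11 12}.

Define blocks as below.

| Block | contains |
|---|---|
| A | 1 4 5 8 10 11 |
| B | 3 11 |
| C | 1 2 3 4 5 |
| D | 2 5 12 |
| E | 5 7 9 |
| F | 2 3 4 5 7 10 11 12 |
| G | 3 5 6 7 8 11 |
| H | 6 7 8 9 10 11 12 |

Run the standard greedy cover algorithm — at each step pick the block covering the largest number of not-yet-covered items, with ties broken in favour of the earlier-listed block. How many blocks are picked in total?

Greedy: pick F (covers 8 new) → pick H (covers 3 new) → pick A (covers 1 new). Total picks: 3.
(The true minimum cover uses only 2 blocks, so greedy is not optimal here.)

3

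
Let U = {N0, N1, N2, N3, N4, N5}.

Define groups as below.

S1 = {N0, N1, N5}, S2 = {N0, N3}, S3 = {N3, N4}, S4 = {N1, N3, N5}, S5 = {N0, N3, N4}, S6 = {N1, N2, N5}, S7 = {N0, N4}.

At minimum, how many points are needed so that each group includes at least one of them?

Take H = {N0, N1, N3}. Each listed group contains at least one of these, so H is a hitting set of size 3.
No choice of 2 points meets every group, so 3 is the minimum.

3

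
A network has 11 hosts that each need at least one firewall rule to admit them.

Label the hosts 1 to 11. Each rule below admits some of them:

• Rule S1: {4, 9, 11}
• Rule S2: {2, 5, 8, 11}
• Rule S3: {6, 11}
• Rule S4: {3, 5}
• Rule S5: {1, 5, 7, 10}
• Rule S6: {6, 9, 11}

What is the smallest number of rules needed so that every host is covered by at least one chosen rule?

5

S1 and S2 and S3 and S4 and S5 together: S1 ∪ S2 ∪ S3 ∪ S4 ∪ S5 = {1, 2, 3, 4, 5, 6, 7, 8, 9, 10, 11} — every host is covered.
No 4 of the 6 rules cover everything (all 15 combinations miss at least one host), so 5 is optimal.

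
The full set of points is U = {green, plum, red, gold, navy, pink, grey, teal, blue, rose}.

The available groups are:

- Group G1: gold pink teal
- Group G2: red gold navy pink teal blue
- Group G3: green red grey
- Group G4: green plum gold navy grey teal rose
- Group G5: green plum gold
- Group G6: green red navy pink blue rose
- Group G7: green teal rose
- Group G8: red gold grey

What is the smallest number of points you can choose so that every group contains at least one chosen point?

2

The 2 points {green, gold} hit every group.
The groups G1, G3 are pairwise disjoint, so any hitting set needs a separate point for each — at least 2. Hence 2 is optimal.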